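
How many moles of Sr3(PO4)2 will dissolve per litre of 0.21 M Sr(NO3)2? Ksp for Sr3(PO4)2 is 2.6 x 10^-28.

s = 8.4 × 10^-14 M

Sr3(PO4)2(s) ⇌ 3 Sr^2+ + 2 PO4^3-
Ksp = [Sr^2+]^3[PO4^3-]^2
Let s = moles of Sr3(PO4)2 that dissolve per litre. [Sr^2+] = 0.21 + 3s ≈ 0.21, [PO4^3-] = 2s (since Sr^2+ from Sr(NO3)2 dominates).
Ksp ≈ (0.21)^3 × (2s)^2
s = 8.4 x 10^-14 M
Check: 3s = 2.5 x 10^-13 ≪ 0.21, so the approximation is valid.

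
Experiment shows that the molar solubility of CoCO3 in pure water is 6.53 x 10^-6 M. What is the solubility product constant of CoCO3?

CoCO3(s) ⇌ Co^2+(aq) + CO3^2-(aq)
For each mole of CoCO3 that dissolves: [Co^2+] = s, [CO3^2-] = s.
Ksp = [Co^2+][CO3^2-]
Ksp = s^2
Ksp = (6.53 x 10^-6)^2 = 4.26 × 10^-11

Ksp ≈ 4.26e-11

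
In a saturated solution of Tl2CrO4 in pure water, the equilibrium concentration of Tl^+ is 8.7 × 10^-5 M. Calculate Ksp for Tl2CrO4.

Ksp ≈ 3.3 x 10^-13

Tl2CrO4(s) ⇌ 2 Tl^+(aq) + CrO4^2-(aq)
Stoichiometry gives [CrO4^2-] = (1/2)[Tl^+] = 4.35 × 10^-5 M.
Ksp = [Tl^+]^2[CrO4^2-]
Ksp = (8.7 x 10^-5)^2 × 4.35 × 10^-5 = 3.3 × 10^-13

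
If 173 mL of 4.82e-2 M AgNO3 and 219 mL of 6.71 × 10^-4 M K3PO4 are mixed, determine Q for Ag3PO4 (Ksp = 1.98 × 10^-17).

Q = 3.61 x 10^-9

Total volume = 173 + 219 = 392 mL.
[Ag^+] = 4.82 × 10^-2 × (173/392) = 2.127 × 10^-2 M
[PO4^3-] = 6.71 × 10^-4 × (219/392) = 3.749 × 10^-4 M
Ag3PO4(s) <=> 3 Ag^+(aq) + PO4^3-(aq), so Q = [Ag^+]^3[PO4^3-]
Q = (2.127 × 10^-2)^3(3.749 × 10^-4) = 3.61 x 10^-9
Q > Ksp, so Ag3PO4 will precipitate.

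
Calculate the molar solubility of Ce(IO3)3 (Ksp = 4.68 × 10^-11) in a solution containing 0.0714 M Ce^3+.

s = 2.90e-4 M

Ce(IO3)3(s) ⇌ Ce^3+(aq) + 3 IO3^-(aq)
Ksp = [Ce^3+][IO3^-]^3
Let s be the molar solubility in this solution. [Ce^3+] = 0.0714 + s ≈ 0.0714, [IO3^-] = 3s (common-ion effect: Ce^3+ is already 0.0714 M).
Ksp ≈ 0.0714 × (3s)^3
s = 2.90 x 10^-4 M
Check: s = 2.9 × 10^-4 ≪ 0.0714, so the approximation is valid.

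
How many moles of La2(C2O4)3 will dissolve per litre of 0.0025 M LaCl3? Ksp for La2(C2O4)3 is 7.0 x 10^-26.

s ≈ 7.5e-8 M

La2(C2O4)3(s) <=> 2 La^3+ + 3 C2O4^2-
Ksp = [La^3+]^2[C2O4^2-]^3
If s mol/L dissolves here, [La^3+] = 0.0025 + 2s ≈ 0.0025, [C2O4^2-] = 3s (Ksp is small, so little additional dissolves).
Ksp ≈ (0.0025)^2 × (3s)^3
s = 7.5 × 10^-8 M
Check: 2s = 1.5 × 10^-7 ≪ 0.0025, so the approximation is valid.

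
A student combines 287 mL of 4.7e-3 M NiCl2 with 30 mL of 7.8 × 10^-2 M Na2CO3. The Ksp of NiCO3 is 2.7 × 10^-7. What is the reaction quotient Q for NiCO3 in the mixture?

Total volume = 287 + 30 = 317 mL.
[Ni^2+] = 4.7 × 10^-3 × (287/317) = 4.26 × 10^-3 M
[CO3^2-] = 7.8 x 10^-2 × (30/317) = 7.38 x 10^-3 M
NiCO3(s) ⇌ Ni^2+(aq) + CO3^2-(aq), so Q = [Ni^2+][CO3^2-]
Q = (4.26 × 10^-3)(7.38 × 10^-3) = 3.1 x 10^-5
Q > Ksp, so NiCO3 will precipitate.

Q = 3.1 × 10^-5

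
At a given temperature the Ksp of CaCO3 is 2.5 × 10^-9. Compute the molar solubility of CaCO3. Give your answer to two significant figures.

CaCO3(s) <=> Ca^2+ + CO3^2-
Ksp = [Ca^2+][CO3^2-]
With molar solubility s: [Ca^2+] = s, [CO3^2-] = s.
Ksp = (s)(s) = s^2
s = √(2.5 × 10^-9) = 5.0 x 10^-5 M

5.0 × 10^-5 M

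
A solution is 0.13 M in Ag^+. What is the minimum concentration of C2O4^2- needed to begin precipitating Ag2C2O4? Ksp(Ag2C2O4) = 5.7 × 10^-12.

[C2O4^2-] = 3.4 × 10^-10 M

Ag2C2O4(s) <=> 2 Ag^+ + C2O4^2-
Ksp = [Ag^+]^2[C2O4^2-]
Precipitation begins when Q = Ksp. With [Ag^+] = 0.13 M:
5.7 × 10^-12 = (0.13)^2 × [C2O4^2-]
[C2O4^2-] = (5.7 × 10^-12 / 1.69 x 10^-2) = 3.4 x 10^-10 M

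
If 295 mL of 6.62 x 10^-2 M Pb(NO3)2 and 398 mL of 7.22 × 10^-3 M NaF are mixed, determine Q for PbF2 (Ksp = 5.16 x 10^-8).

4.85 × 10^-7

Total volume = 295 + 398 = 693 mL.
[Pb^2+] = 6.62 × 10^-2 × (295/693) = 2.818 × 10^-2 M
[F^-] = 7.22 × 10^-3 × (398/693) = 4.147 × 10^-3 M
PbF2(s) ⇌ Pb^2+(aq) + 2 F^-(aq), so Q = [Pb^2+][F^-]^2
Q = (2.818 x 10^-2)(4.147 × 10^-3)^2 = 4.85 × 10^-7
Q > Ksp, so PbF2 will precipitate.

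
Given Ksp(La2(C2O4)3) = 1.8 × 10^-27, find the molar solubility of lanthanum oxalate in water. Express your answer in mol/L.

La2(C2O4)3(s) ⇌ 2 La^3+(aq) + 3 C2O4^2-(aq)
Ksp = [La^3+]^2[C2O4^2-]^3
For each mole of La2(C2O4)3 that dissolves: [La^3+] = 2s, [C2O4^2-] = 3s.
Substituting: Ksp = (2s)^2(3s)^3 = 108s^5
s = (1.8 × 10^-27 / 108)^(1/5) = 1.8 x 10^-6 M

1.8e-6 M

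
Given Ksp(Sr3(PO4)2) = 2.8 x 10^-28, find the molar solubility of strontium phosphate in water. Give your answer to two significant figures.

Sr3(PO4)2(s) <=> 3 Sr^2+ + 2 PO4^3-
Ksp = [Sr^2+]^3[PO4^3-]^2
Let s = molar solubility. Then [Sr^2+] = 3s and [PO4^3-] = 2s.
Ksp = (3s)^3(2s)^2 = 108s^5
s^5 = 2.8 x 10^-28 / 108, so s = 1.2 × 10^-6 M

s ≈ 1.2 × 10^-6 M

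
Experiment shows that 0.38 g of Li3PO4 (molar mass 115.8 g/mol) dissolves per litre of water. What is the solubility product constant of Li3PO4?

Molar solubility s = (3.8 x 10^-1 g/L) / (115.8 g/mol) = 3.28 × 10^-3 M.
Li3PO4(s) ⇌ 3 Li^+(aq) + PO4^3-(aq)
Let s = molar solubility. Then [Li^+] = 3s and [PO4^3-] = s.
Ksp = [Li^+]^3[PO4^3-]
Ksp = (3s)^3s = 27s^4
Ksp = 27 × (3.28 × 10^-3)^4 = 3.1 × 10^-9

Ksp = 3.1 × 10^-9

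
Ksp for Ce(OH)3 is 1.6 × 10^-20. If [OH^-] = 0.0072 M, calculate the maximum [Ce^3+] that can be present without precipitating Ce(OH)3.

Ce(OH)3(s) ⇌ Ce^3+ + 3 OH^-
Ksp = [Ce^3+][OH^-]^3
Precipitation begins when Q = Ksp. With [OH^-] = 0.0072 M:
1.6 × 10^-20 = (0.0072)^3 × [Ce^3+]
[Ce^3+] = (1.6 × 10^-20 / 3.73 × 10^-7) = 4.3 × 10^-14 M

[Ce^3+] = 4.3 × 10^-14 M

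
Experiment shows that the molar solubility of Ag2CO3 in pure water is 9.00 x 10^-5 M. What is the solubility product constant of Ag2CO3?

Ksp = 2.92e-12

Ag2CO3(s) ⇌ 2 Ag^+ + CO3^2-
For each mole of Ag2CO3 that dissolves: [Ag^+] = 2s, [CO3^2-] = s.
Ksp = [Ag^+]^2[CO3^2-]
Substituting: Ksp = (2s)^2s = 4s^3
Ksp = 4 × (9.00 × 10^-5)^3 = 2.92 × 10^-12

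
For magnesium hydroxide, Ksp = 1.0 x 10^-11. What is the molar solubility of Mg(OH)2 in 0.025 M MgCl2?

Mg(OH)2(s) <=> Mg^2+(aq) + 2 OH^-(aq)
Ksp = [Mg^2+][OH^-]^2
Let s = moles of Mg(OH)2 that dissolve per litre. [Mg^2+] = 0.025 + s ≈ 0.025, [OH^-] = 2s (common-ion effect: Mg^2+ is already 0.025 M).
Ksp ≈ 0.025 × (2s)^2
s = 1.0 x 10^-5 M
Check: s = 1.0 x 10^-5 ≪ 0.025, so the approximation is valid.

s ≈ 1.0 × 10^-5 M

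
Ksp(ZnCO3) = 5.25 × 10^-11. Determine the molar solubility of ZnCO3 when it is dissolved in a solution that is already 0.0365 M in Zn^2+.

s ≈ 1.44e-9 M

ZnCO3(s) ⇌ Zn^2+(aq) + CO3^2-(aq)
Ksp = [Zn^2+][CO3^2-]
Let s = moles of ZnCO3 that dissolve per litre. [Zn^2+] = 0.0365 + s ≈ 0.0365, [CO3^2-] = s (common-ion effect: Zn^2+ is already 0.0365 M).
Ksp ≈ 0.0365 × s
s = 1.44 × 10^-9 M
Check: s = 1.4 x 10^-9 ≪ 0.0365, so the approximation is valid.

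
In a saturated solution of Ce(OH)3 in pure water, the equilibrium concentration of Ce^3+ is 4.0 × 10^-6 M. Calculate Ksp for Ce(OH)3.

Ce(OH)3(s) ⇌ Ce^3+(aq) + 3 OH^-(aq)
Stoichiometry gives [OH^-] = (3/1)[Ce^3+] = 1.20 × 10^-5 M.
Ksp = [Ce^3+][OH^-]^3
Ksp = 4.0 × 10^-6 × (1.20 × 10^-5)^3 = 6.9 x 10^-21

6.9e-21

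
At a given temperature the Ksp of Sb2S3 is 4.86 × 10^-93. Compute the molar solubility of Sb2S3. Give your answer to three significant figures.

Sb2S3(s) ⇌ 2 Sb^3+(aq) + 3 S^2-(aq)
Ksp = [Sb^3+]^2[S^2-]^3
If s mol/L of Sb2S3 dissolves, [Sb^3+] = 2s and [S^2-] = 3s.
So Ksp = (2s)^2 × (3s)^3 = 108s^5
s^5 = 4.86 × 10^-93 / 108, so s = 1.35 × 10^-19 M

s ≈ 1.35e-19 M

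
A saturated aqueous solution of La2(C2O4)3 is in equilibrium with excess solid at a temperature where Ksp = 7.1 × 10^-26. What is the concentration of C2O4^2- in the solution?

[C2O4^2-] = 1.1e-5 M

La2(C2O4)3(s) ⇌ 2 La^3+(aq) + 3 C2O4^2-(aq)
Ksp = [La^3+]^2[C2O4^2-]^3
If s mol/L of La2(C2O4)3 dissolves, [La^3+] = 2s and [C2O4^2-] = 3s.
So Ksp = (2s)^2 × (3s)^3 = 108s^5
s = (7.1 × 10^-26 / 108)^(1/5) = 3.66 x 10^-6 M
[C2O4^2-] = 3s = 1.1 × 10^-5 M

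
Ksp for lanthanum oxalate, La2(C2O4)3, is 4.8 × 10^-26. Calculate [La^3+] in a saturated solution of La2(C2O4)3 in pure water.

La2(C2O4)3(s) ⇌ 2 La^3+ + 3 C2O4^2-
Ksp = [La^3+]^2[C2O4^2-]^3
With molar solubility s: [La^3+] = 2s, [C2O4^2-] = 3s.
Ksp = (2s)^2(3s)^3 = 108s^5
s = (4.8 × 10^-26 / 108)^(1/5) = 3.39 x 10^-6 M
[La^3+] = 2s = 6.8 × 10^-6 M

[La^3+] ≈ 6.8 x 10^-6 M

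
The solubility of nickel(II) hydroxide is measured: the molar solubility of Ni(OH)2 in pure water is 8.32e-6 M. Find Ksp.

Ni(OH)2(s) ⇌ Ni^2+ + 2 OH^-
If s mol/L of Ni(OH)2 dissolves, [Ni^2+] = s and [OH^-] = 2s.
Ksp = [Ni^2+][OH^-]^2
So Ksp = s × (2s)^2 = 4s^3
Ksp = 4 × (8.32 x 10^-6)^3 = 2.30 x 10^-15

Ksp = 2.30 x 10^-15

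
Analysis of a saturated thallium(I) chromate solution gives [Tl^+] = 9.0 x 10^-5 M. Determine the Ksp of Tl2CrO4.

3.6 x 10^-13

Tl2CrO4(s) <=> 2 Tl^+ + CrO4^2-
Stoichiometry gives [CrO4^2-] = (1/2)[Tl^+] = 4.50 x 10^-5 M.
Ksp = [Tl^+]^2[CrO4^2-]
Ksp = (9.0 × 10^-5)^2 × 4.50 × 10^-5 = 3.6 × 10^-13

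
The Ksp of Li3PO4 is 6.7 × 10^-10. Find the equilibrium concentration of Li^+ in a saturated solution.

Li3PO4(s) ⇌ 3 Li^+(aq) + PO4^3-(aq)
Ksp = [Li^+]^3[PO4^3-]
Let s = molar solubility. Then [Li^+] = 3s and [PO4^3-] = s.
Substituting: Ksp = (3s)^3s = 27s^4
s^4 = 6.7 × 10^-10 / 27, so s = 2.23 × 10^-3 M
[Li^+] = 3s = 6.7 × 10^-3 M

6.7 × 10^-3 M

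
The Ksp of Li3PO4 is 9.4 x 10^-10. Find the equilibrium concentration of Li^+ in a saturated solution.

Li3PO4(s) ⇌ 3 Li^+(aq) + PO4^3-(aq)
Ksp = [Li^+]^3[PO4^3-]
For each mole of Li3PO4 that dissolves: [Li^+] = 3s, [PO4^3-] = s.
Ksp = (3s)^3s = 27s^4
Solving, s = (9.4 x 10^-10/27)^(1/4) = 2.43 × 10^-3 M
[Li^+] = 3s = 7.3 x 10^-3 M

[Li^+] ≈ 7.3 × 10^-3 M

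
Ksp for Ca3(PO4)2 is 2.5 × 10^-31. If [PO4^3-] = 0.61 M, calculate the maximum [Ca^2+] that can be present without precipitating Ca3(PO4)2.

Ca3(PO4)2(s) ⇌ 3 Ca^2+(aq) + 2 PO4^3-(aq)
Ksp = [Ca^2+]^3[PO4^3-]^2
Precipitation begins when Q = Ksp. With [PO4^3-] = 0.61 M:
2.5 × 10^-31 = (0.61)^2 × [Ca^2+]^3
[Ca^2+] = (2.5 × 10^-31 / 3.72 × 10^-1)^(1/3) = 8.8 × 10^-11 M

[Ca^2+] = 8.8e-11 M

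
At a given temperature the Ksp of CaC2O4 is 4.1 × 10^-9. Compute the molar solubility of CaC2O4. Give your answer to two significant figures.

CaC2O4(s) ⇌ Ca^2+(aq) + C2O4^2-(aq)
Ksp = [Ca^2+][C2O4^2-]
For each mole of CaC2O4 that dissolves: [Ca^2+] = s, [C2O4^2-] = s.
Ksp = s × s = s^2
s = (4.1 × 10^-9)^(1/2) = 6.4 × 10^-5 M

s = 6.4 x 10^-5 M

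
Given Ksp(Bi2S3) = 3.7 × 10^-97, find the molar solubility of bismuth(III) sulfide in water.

Bi2S3(s) <=> 2 Bi^3+(aq) + 3 S^2-(aq)
Ksp = [Bi^3+]^2[S^2-]^3
With molar solubility s: [Bi^3+] = 2s, [S^2-] = 3s.
Substituting: Ksp = (2s)^2(3s)^3 = 108s^5
Solving, s = (3.7 × 10^-97/108)^(1/5) = 2.0 x 10^-20 M

2.0 × 10^-20 M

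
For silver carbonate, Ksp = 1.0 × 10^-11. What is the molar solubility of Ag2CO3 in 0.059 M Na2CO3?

Ag2CO3(s) ⇌ 2 Ag^+ + CO3^2-
Ksp = [Ag^+]^2[CO3^2-]
If s mol/L dissolves here, [Ag^+] = 2s, [CO3^2-] = 0.059 + s ≈ 0.059 (Ksp is small, so little additional dissolves).
Ksp ≈ (2s)^2 × 0.059
s = 6.5 × 10^-6 M
Check: s = 6.5 × 10^-6 ≪ 0.059, so the approximation is valid.

s = 6.5 x 10^-6 M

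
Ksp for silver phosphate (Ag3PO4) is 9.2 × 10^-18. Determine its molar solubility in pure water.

2.4 × 10^-5 M

Ag3PO4(s) <=> 3 Ag^+ + PO4^3-
Ksp = [Ag^+]^3[PO4^3-]
If s mol/L of Ag3PO4 dissolves, [Ag^+] = 3s and [PO4^3-] = s.
So Ksp = (3s)^3 × s = 27s^4
Solving, s = (9.2 × 10^-18/27)^(1/4) = 2.4 x 10^-5 M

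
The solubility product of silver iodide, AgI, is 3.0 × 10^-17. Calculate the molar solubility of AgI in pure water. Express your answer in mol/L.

AgI(s) <=> Ag^+(aq) + I^-(aq)
Ksp = [Ag^+][I^-]
If s mol/L of AgI dissolves, [Ag^+] = s and [I^-] = s.
Ksp = s × s = s^2
s = √(3.0 × 10^-17) = 5.5 x 10^-9 M

5.5 × 10^-9 M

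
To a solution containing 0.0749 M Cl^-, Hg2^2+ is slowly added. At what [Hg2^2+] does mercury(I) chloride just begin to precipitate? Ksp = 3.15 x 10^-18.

Hg2Cl2(s) <=> Hg2^2+ + 2 Cl^-
Ksp = [Hg2^2+][Cl^-]^2
Precipitation begins when Q = Ksp. With [Cl^-] = 0.0749 M:
3.15 x 10^-18 = (0.0749)^2 × [Hg2^2+]
[Hg2^2+] = (3.15 x 10^-18 / 5.610 × 10^-3) = 5.61 × 10^-16 M

[Hg2^2+] ≈ 5.61 × 10^-16 M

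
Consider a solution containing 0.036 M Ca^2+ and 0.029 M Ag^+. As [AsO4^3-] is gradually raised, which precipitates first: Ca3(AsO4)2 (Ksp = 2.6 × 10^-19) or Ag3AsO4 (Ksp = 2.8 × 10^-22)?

Each salt begins to precipitate when Q = Ksp, i.e. when [AsO4^3-] reaches its threshold.
For Ca3(AsO4)2: 2.6 × 10^-19 = (0.036)^3 × [AsO4^3-]^2  ⇒  [AsO4^3-] = 7.5 × 10^-8 M.
For Ag3AsO4: 2.8 × 10^-22 = (0.029)^3 × [AsO4^3-]  ⇒  [AsO4^3-] = 1.1 x 10^-17 M.
The salt with the lower threshold [AsO4^3-] precipitates first: Ag3AsO4.

Ag3AsO4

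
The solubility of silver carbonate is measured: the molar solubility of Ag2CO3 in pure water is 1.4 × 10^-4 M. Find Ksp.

Ag2CO3(s) ⇌ 2 Ag^+(aq) + CO3^2-(aq)
With molar solubility s: [Ag^+] = 2s, [CO3^2-] = s.
Ksp = [Ag^+]^2[CO3^2-]
Ksp = (2s)^2s = 4s^3
Ksp = 4 × (1.4 x 10^-4)^3 = 1.1 × 10^-11

Ksp = 1.1 × 10^-11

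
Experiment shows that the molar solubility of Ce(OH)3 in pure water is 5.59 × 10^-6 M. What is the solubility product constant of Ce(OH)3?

Ce(OH)3(s) <=> Ce^3+(aq) + 3 OH^-(aq)
For each mole of Ce(OH)3 that dissolves: [Ce^3+] = s, [OH^-] = 3s.
Ksp = [Ce^3+][OH^-]^3
So Ksp = s × (3s)^3 = 27s^4
Ksp = 27 × (5.59 × 10^-6)^4 = 2.64 × 10^-20

Ksp ≈ 2.64 × 10^-20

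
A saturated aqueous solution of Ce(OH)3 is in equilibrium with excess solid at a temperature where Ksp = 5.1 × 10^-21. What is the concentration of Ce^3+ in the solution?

3.7e-6 M

Ce(OH)3(s) ⇌ Ce^3+ + 3 OH^-
Ksp = [Ce^3+][OH^-]^3
Let s = molar solubility. Then [Ce^3+] = s and [OH^-] = 3s.
Ksp = s(3s)^3 = 27s^4
s^4 = 5.1 × 10^-21 / 27, so s = 3.71 x 10^-6 M
[Ce^3+] = s = 3.7 x 10^-6 M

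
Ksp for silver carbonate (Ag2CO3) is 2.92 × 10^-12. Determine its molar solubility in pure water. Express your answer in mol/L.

Ag2CO3(s) ⇌ 2 Ag^+ + CO3^2-
Ksp = [Ag^+]^2[CO3^2-]
For each mole of Ag2CO3 that dissolves: [Ag^+] = 2s, [CO3^2-] = s.
So Ksp = (2s)^2 × s = 4s^3
Solving, s = (2.92 × 10^-12/4)^(1/3) = 9.00 × 10^-5 M

s ≈ 9.00 x 10^-5 M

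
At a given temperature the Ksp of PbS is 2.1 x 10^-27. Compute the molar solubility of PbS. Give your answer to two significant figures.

4.6 × 10^-14 M

PbS(s) ⇌ Pb^2+ + S^2-
Ksp = [Pb^2+][S^2-]
Let s = molar solubility. Then [Pb^2+] = s and [S^2-] = s.
Ksp = s × s = s^2
s = √(2.1 x 10^-27) = 4.6 × 10^-14 M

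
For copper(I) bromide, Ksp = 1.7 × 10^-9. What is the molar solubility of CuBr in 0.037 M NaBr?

4.6 × 10^-8 M

CuBr(s) ⇌ Cu^+ + Br^-
Ksp = [Cu^+][Br^-]
Let s be the molar solubility in this solution. [Cu^+] = s, [Br^-] = 0.037 + s ≈ 0.037 (common-ion effect: Br^- is already 0.037 M).
Ksp ≈ s × 0.037
s = 4.6 x 10^-8 M
Check: s = 4.6 × 10^-8 ≪ 0.037, so the approximation is valid.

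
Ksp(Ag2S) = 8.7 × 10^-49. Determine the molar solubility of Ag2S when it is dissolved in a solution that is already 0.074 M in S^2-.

s ≈ 1.7 × 10^-24 M

Ag2S(s) ⇌ 2 Ag^+ + S^2-
Ksp = [Ag^+]^2[S^2-]
Let s be the molar solubility in this solution. [Ag^+] = 2s, [S^2-] = 0.074 + s ≈ 0.074 (common-ion effect: S^2- is already 0.074 M).
Ksp ≈ (2s)^2 × 0.074
s = 1.7 × 10^-24 M
Check: s = 1.7 × 10^-24 ≪ 0.074, so the approximation is valid.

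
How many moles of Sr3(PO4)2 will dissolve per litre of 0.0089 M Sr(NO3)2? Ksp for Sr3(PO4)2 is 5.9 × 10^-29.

Sr3(PO4)2(s) ⇌ 3 Sr^2+ + 2 PO4^3-
Ksp = [Sr^2+]^3[PO4^3-]^2
Let s = moles of Sr3(PO4)2 that dissolve per litre. [Sr^2+] = 0.0089 + 3s ≈ 0.0089, [PO4^3-] = 2s (common-ion effect: Sr^2+ is already 0.0089 M).
Ksp ≈ (0.0089)^3 × (2s)^2
s = 4.6 x 10^-12 M
Check: 3s = 1.4 x 10^-11 ≪ 0.0089, so the approximation is valid.

s = 4.6 × 10^-12 M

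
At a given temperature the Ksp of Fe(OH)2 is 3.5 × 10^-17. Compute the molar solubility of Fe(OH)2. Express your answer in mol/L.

s ≈ 2.1 x 10^-6 M

Fe(OH)2(s) ⇌ Fe^2+(aq) + 2 OH^-(aq)
Ksp = [Fe^2+][OH^-]^2
If s mol/L of Fe(OH)2 dissolves, [Fe^2+] = s and [OH^-] = 2s.
Substituting: Ksp = s(2s)^2 = 4s^3
s = (3.5 × 10^-17 / 4)^(1/3) = 2.1 × 10^-6 M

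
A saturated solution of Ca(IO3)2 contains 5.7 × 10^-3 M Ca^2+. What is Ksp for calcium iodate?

Ksp = 7.4 × 10^-7

Ca(IO3)2(s) <=> Ca^2+(aq) + 2 IO3^-(aq)
Stoichiometry gives [IO3^-] = (2/1)[Ca^2+] = 1.14 x 10^-2 M.
Ksp = [Ca^2+][IO3^-]^2
Ksp = 5.7 x 10^-3 × (1.14 × 10^-2)^2 = 7.4 × 10^-7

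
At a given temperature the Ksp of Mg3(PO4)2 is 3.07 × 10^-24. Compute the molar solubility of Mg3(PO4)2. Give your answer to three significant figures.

s ≈ 7.78 × 10^-6 M

Mg3(PO4)2(s) ⇌ 3 Mg^2+(aq) + 2 PO4^3-(aq)
Ksp = [Mg^2+]^3[PO4^3-]^2
Let s = molar solubility. Then [Mg^2+] = 3s and [PO4^3-] = 2s.
So Ksp = (3s)^3 × (2s)^2 = 108s^5
s^5 = 3.07 × 10^-24 / 108, so s = 7.78 x 10^-6 M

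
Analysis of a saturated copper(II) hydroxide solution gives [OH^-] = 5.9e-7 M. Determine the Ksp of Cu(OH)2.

Cu(OH)2(s) ⇌ Cu^2+(aq) + 2 OH^-(aq)
Stoichiometry gives [Cu^2+] = (1/2)[OH^-] = 2.95 × 10^-7 M.
Ksp = [Cu^2+][OH^-]^2
Ksp = 2.95 × 10^-7 × (5.9 × 10^-7)^2 = 1.0 x 10^-19

Ksp ≈ 1.0e-19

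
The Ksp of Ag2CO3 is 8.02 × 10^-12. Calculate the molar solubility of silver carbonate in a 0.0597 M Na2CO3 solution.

5.80e-6 M

Ag2CO3(s) <=> 2 Ag^+ + CO3^2-
Ksp = [Ag^+]^2[CO3^2-]
Let s be the molar solubility in this solution. [Ag^+] = 2s, [CO3^2-] = 0.0597 + s ≈ 0.0597 (since CO3^2- from Na2CO3 dominates).
Ksp ≈ (2s)^2 × 0.0597
s = 5.80 x 10^-6 M
Check: s = 5.8 × 10^-6 ≪ 0.0597, so the approximation is valid.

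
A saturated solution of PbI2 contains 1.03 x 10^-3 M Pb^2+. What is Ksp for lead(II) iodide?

PbI2(s) ⇌ Pb^2+ + 2 I^-
Stoichiometry gives [I^-] = (2/1)[Pb^2+] = 2.060 × 10^-3 M.
Ksp = [Pb^2+][I^-]^2
Ksp = 1.03 x 10^-3 × (2.060 × 10^-3)^2 = 4.37 × 10^-9

Ksp = 4.37 × 10^-9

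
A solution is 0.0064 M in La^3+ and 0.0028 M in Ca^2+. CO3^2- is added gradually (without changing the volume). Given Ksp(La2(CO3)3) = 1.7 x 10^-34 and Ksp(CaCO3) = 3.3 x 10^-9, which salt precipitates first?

La2(CO3)3

Each salt begins to precipitate when Q = Ksp, i.e. when [CO3^2-] reaches its threshold.
For La2(CO3)3: 1.7 x 10^-34 = (0.0064)^2 × [CO3^2-]^3  ⇒  [CO3^2-] = 1.6 x 10^-10 M.
For CaCO3: 3.3 x 10^-9 = 0.0028 × [CO3^2-]  ⇒  [CO3^2-] = 1.2 × 10^-6 M.
The salt with the lower threshold [CO3^2-] precipitates first: La2(CO3)3.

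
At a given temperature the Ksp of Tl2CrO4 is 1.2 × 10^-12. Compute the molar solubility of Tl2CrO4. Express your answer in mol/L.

Tl2CrO4(s) <=> 2 Tl^+ + CrO4^2-
Ksp = [Tl^+]^2[CrO4^2-]
With molar solubility s: [Tl^+] = 2s, [CrO4^2-] = s.
So Ksp = (2s)^2 × s = 4s^3
Solving, s = (1.2 × 10^-12/4)^(1/3) = 6.7 × 10^-5 M

6.7 × 10^-5 M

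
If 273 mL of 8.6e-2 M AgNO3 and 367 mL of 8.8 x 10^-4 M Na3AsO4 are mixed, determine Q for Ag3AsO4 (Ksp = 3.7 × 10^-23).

Total volume = 273 + 367 = 640 mL.
[Ag^+] = 8.6 × 10^-2 × (273/640) = 3.67 × 10^-2 M
[AsO4^3-] = 8.8 × 10^-4 × (367/640) = 5.05 × 10^-4 M
Ag3AsO4(s) ⇌ 3 Ag^+ + AsO4^3-, so Q = [Ag^+]^3[AsO4^3-]
Q = (3.67 x 10^-2)^3(5.05 × 10^-4) = 2.5 x 10^-8
Q > Ksp, so Ag3AsO4 will precipitate.

Q ≈ 2.5 × 10^-8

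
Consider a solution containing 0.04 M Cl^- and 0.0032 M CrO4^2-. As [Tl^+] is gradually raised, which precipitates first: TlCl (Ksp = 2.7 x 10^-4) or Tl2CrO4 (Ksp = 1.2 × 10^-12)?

Tl2CrO4

Each salt begins to precipitate when Q = Ksp, i.e. when [Tl^+] reaches its threshold.
For TlCl: 2.7 x 10^-4 = 0.04 × [Tl^+]  ⇒  [Tl^+] = 6.8 × 10^-3 M.
For Tl2CrO4: 1.2 × 10^-12 = 0.0032 × [Tl^+]^2  ⇒  [Tl^+] = 1.9 × 10^-5 M.
The salt with the lower threshold [Tl^+] precipitates first: Tl2CrO4.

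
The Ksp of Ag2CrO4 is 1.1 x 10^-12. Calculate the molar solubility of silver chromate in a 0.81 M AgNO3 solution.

s ≈ 1.7e-12 M

Ag2CrO4(s) ⇌ 2 Ag^+(aq) + CrO4^2-(aq)
Ksp = [Ag^+]^2[CrO4^2-]
Let s be the molar solubility in this solution. [Ag^+] = 0.81 + 2s ≈ 0.81, [CrO4^2-] = s (since Ag^+ from AgNO3 dominates).
Ksp ≈ (0.81)^2 × s
s = 1.7 × 10^-12 M
Check: 2s = 3.4 × 10^-12 ≪ 0.81, so the approximation is valid.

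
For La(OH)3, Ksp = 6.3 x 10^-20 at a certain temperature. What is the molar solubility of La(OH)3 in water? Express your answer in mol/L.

La(OH)3(s) <=> La^3+ + 3 OH^-
Ksp = [La^3+][OH^-]^3
With molar solubility s: [La^3+] = s, [OH^-] = 3s.
So Ksp = s × (3s)^3 = 27s^4
s = (6.3 x 10^-20 / 27)^(1/4) = 7.0 x 10^-6 M

s = 7.0 × 10^-6 M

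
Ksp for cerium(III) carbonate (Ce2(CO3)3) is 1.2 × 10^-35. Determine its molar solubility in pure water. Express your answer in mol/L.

Ce2(CO3)3(s) ⇌ 2 Ce^3+ + 3 CO3^2-
Ksp = [Ce^3+]^2[CO3^2-]^3
With molar solubility s: [Ce^3+] = 2s, [CO3^2-] = 3s.
Ksp = (2s)^2(3s)^3 = 108s^5
s^5 = 1.2 × 10^-35 / 108, so s = 4.1 x 10^-8 M

4.1 × 10^-8 M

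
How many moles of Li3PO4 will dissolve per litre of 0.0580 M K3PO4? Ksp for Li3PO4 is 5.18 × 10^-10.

Li3PO4(s) ⇌ 3 Li^+(aq) + PO4^3-(aq)
Ksp = [Li^+]^3[PO4^3-]
If s mol/L dissolves here, [Li^+] = 3s, [PO4^3-] = 0.0580 + s ≈ 0.0580 (since PO4^3- from K3PO4 dominates).
Ksp ≈ (3s)^3 × 0.0580
s = 6.92 × 10^-4 M
Check: s = 6.9 x 10^-4 ≪ 0.0580, so the approximation is valid.

s = 6.92 x 10^-4 M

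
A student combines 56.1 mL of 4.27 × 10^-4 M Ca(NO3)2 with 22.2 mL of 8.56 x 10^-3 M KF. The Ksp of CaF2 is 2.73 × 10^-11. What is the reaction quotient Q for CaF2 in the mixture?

Total volume = 56.1 + 22.2 = 78.3 mL.
[Ca^2+] = 4.27 × 10^-4 × (56.1/78.3) = 3.059 x 10^-4 M
[F^-] = 8.56 × 10^-3 × (22.2/78.3) = 2.427 × 10^-3 M
CaF2(s) ⇌ Ca^2+ + 2 F^-, so Q = [Ca^2+][F^-]^2
Q = (3.059 × 10^-4)(2.427 x 10^-3)^2 = 1.80 x 10^-9
Q > Ksp, so CaF2 will precipitate.

1.80e-9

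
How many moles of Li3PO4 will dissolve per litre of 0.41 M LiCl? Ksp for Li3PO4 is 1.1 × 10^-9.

s ≈ 1.6e-8 M

Li3PO4(s) ⇌ 3 Li^+(aq) + PO4^3-(aq)
Ksp = [Li^+]^3[PO4^3-]
If s mol/L dissolves here, [Li^+] = 0.41 + 3s ≈ 0.41, [PO4^3-] = s (Ksp is small, so little additional dissolves).
Ksp ≈ (0.41)^3 × s
s = 1.6 × 10^-8 M
Check: 3s = 4.8 × 10^-8 ≪ 0.41, so the approximation is valid.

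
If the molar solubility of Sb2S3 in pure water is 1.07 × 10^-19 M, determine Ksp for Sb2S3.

Sb2S3(s) <=> 2 Sb^3+ + 3 S^2-
Let s = molar solubility. Then [Sb^3+] = 2s and [S^2-] = 3s.
Ksp = [Sb^3+]^2[S^2-]^3
So Ksp = (2s)^2 × (3s)^3 = 108s^5
With s = 1.07 x 10^-19: Ksp = 1.51 x 10^-93

1.51 × 10^-93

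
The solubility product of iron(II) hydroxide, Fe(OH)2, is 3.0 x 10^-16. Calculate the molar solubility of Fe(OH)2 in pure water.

4.2 × 10^-6 M

Fe(OH)2(s) <=> Fe^2+(aq) + 2 OH^-(aq)
Ksp = [Fe^2+][OH^-]^2
With molar solubility s: [Fe^2+] = s, [OH^-] = 2s.
Ksp = s(2s)^2 = 4s^3
Solving, s = (3.0 x 10^-16/4)^(1/3) = 4.2 × 10^-6 M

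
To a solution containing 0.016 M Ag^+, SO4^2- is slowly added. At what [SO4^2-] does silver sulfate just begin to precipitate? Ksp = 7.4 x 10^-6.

Ag2SO4(s) <=> 2 Ag^+ + SO4^2-
Ksp = [Ag^+]^2[SO4^2-]
Precipitation begins when Q = Ksp. With [Ag^+] = 0.016 M:
7.4 x 10^-6 = (0.016)^2 × [SO4^2-]
[SO4^2-] = (7.4 x 10^-6 / 2.56 × 10^-4) = 2.9 × 10^-2 M

[SO4^2-] = 2.9 x 10^-2 M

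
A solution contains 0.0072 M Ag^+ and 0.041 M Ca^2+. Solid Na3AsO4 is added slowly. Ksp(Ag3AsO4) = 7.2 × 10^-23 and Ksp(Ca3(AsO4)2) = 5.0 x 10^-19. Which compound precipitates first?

Each salt begins to precipitate when Q = Ksp, i.e. when [AsO4^3-] reaches its threshold.
For Ag3AsO4: 7.2 × 10^-23 = (0.0072)^3 × [AsO4^3-]  ⇒  [AsO4^3-] = 1.9 × 10^-16 M.
For Ca3(AsO4)2: 5.0 x 10^-19 = (0.041)^3 × [AsO4^3-]^2  ⇒  [AsO4^3-] = 8.5 x 10^-8 M.
The salt with the lower threshold [AsO4^3-] precipitates first: Ag3AsO4.

Ag3AsO4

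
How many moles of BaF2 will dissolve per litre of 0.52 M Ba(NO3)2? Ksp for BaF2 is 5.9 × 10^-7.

BaF2(s) ⇌ Ba^2+ + 2 F^-
Ksp = [Ba^2+][F^-]^2
If s mol/L dissolves here, [Ba^2+] = 0.52 + s ≈ 0.52, [F^-] = 2s (common-ion effect: Ba^2+ is already 0.52 M).
Ksp ≈ 0.52 × (2s)^2
s = 5.3 × 10^-4 M
Check: s = 5.3 x 10^-4 ≪ 0.52, so the approximation is valid.

s = 5.3e-4 M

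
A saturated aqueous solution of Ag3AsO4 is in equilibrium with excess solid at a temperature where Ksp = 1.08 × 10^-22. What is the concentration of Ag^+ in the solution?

[Ag^+] = 4.24e-6 M

Ag3AsO4(s) ⇌ 3 Ag^+(aq) + AsO4^3-(aq)
Ksp = [Ag^+]^3[AsO4^3-]
With molar solubility s: [Ag^+] = 3s, [AsO4^3-] = s.
So Ksp = (3s)^3 × s = 27s^4
s = (1.08 × 10^-22 / 27)^(1/4) = 1.414 × 10^-6 M
[Ag^+] = 3s = 4.24 x 10^-6 M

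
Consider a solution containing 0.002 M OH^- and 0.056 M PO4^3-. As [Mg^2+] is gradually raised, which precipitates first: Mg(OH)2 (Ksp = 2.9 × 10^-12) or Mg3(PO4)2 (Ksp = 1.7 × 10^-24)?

Mg3(PO4)2

Each salt begins to precipitate when Q = Ksp, i.e. when [Mg^2+] reaches its threshold.
For Mg(OH)2: 2.9 × 10^-12 = (0.002)^2 × [Mg^2+]  ⇒  [Mg^2+] = 7.3 × 10^-7 M.
For Mg3(PO4)2: 1.7 × 10^-24 = (0.056)^2 × [Mg^2+]^3  ⇒  [Mg^2+] = 8.2 × 10^-8 M.
The salt with the lower threshold [Mg^2+] precipitates first: Mg3(PO4)2.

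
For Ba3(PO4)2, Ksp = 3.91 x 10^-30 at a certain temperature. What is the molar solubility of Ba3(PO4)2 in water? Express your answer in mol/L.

Ba3(PO4)2(s) ⇌ 3 Ba^2+ + 2 PO4^3-
Ksp = [Ba^2+]^3[PO4^3-]^2
Let s = molar solubility. Then [Ba^2+] = 3s and [PO4^3-] = 2s.
Substituting: Ksp = (3s)^3(2s)^2 = 108s^5
s = (3.91 x 10^-30 / 108)^(1/5) = 5.15 × 10^-7 M

s ≈ 5.15e-7 M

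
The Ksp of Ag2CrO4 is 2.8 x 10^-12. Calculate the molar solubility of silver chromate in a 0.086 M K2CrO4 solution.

Ag2CrO4(s) <=> 2 Ag^+(aq) + CrO4^2-(aq)
Ksp = [Ag^+]^2[CrO4^2-]
Let s be the molar solubility in this solution. [Ag^+] = 2s, [CrO4^2-] = 0.086 + s ≈ 0.086 (common-ion effect: CrO4^2- is already 0.086 M).
Ksp ≈ (2s)^2 × 0.086
s = 2.9 × 10^-6 M
Check: s = 2.9 × 10^-6 ≪ 0.086, so the approximation is valid.

s ≈ 2.9 x 10^-6 M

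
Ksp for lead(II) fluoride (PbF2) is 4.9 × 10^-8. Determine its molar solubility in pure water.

s = 2.3e-3 M

PbF2(s) ⇌ Pb^2+(aq) + 2 F^-(aq)
Ksp = [Pb^2+][F^-]^2
Let s = molar solubility. Then [Pb^2+] = s and [F^-] = 2s.
Ksp = s(2s)^2 = 4s^3
Solving, s = (4.9 × 10^-8/4)^(1/3) = 2.3 × 10^-3 M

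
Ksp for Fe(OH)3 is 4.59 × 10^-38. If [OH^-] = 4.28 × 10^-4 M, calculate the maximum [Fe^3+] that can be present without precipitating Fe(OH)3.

Fe(OH)3(s) <=> Fe^3+ + 3 OH^-
Ksp = [Fe^3+][OH^-]^3
Precipitation begins when Q = Ksp. With [OH^-] = 4.28 × 10^-4 M:
4.59 × 10^-38 = (4.28 × 10^-4)^3 × [Fe^3+]
[Fe^3+] = (4.59 × 10^-38 / 7.840 x 10^-11) = 5.85 × 10^-28 M

[Fe^3+] = 5.85 × 10^-28 M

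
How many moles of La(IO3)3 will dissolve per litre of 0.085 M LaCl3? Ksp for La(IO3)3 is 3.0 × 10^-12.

s ≈ 1.1e-4 M

La(IO3)3(s) <=> La^3+(aq) + 3 IO3^-(aq)
Ksp = [La^3+][IO3^-]^3
Let s be the molar solubility in this solution. [La^3+] = 0.085 + s ≈ 0.085, [IO3^-] = 3s (common-ion effect: La^3+ is already 0.085 M).
Ksp ≈ 0.085 × (3s)^3
s = 1.1 × 10^-4 M
Check: s = 1.1 × 10^-4 ≪ 0.085, so the approximation is valid.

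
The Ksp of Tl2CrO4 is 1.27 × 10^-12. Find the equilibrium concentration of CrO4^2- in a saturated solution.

Tl2CrO4(s) <=> 2 Tl^+(aq) + CrO4^2-(aq)
Ksp = [Tl^+]^2[CrO4^2-]
Let s = molar solubility. Then [Tl^+] = 2s and [CrO4^2-] = s.
Substituting: Ksp = (2s)^2s = 4s^3
s^3 = 1.27 × 10^-12 / 4, so s = 6.822 × 10^-5 M
[CrO4^2-] = s = 6.82 × 10^-5 M

[CrO4^2-] = 6.82 x 10^-5 M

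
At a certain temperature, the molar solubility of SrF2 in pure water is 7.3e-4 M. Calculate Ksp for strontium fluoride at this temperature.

1.6 × 10^-9

SrF2(s) <=> Sr^2+ + 2 F^-
If s mol/L of SrF2 dissolves, [Sr^2+] = s and [F^-] = 2s.
Ksp = [Sr^2+][F^-]^2
Ksp = s(2s)^2 = 4s^3
With s = 7.3 × 10^-4: Ksp = 1.6 × 10^-9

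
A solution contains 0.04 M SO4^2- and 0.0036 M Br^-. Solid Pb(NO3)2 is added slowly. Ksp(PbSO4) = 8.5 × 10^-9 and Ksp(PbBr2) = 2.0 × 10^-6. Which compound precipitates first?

Each salt begins to precipitate when Q = Ksp, i.e. when [Pb^2+] reaches its threshold.
For PbSO4: 8.5 × 10^-9 = 0.04 × [Pb^2+]  ⇒  [Pb^2+] = 2.1 x 10^-7 M.
For PbBr2: 2.0 × 10^-6 = (0.0036)^2 × [Pb^2+]  ⇒  [Pb^2+] = 1.5 x 10^-1 M.
The salt with the lower threshold [Pb^2+] precipitates first: PbSO4.

PbSO4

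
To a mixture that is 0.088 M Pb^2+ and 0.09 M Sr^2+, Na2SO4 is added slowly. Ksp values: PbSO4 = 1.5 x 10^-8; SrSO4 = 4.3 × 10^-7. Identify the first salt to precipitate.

PbSO4

Precipitation of each salt starts when its ion product equals its Ksp.
For PbSO4: 1.5 x 10^-8 = 0.088 × [SO4^2-]  ⇒  [SO4^2-] = 1.7 × 10^-7 M.
For SrSO4: 4.3 × 10^-7 = 0.09 × [SO4^2-]  ⇒  [SO4^2-] = 4.8 × 10^-6 M.
The salt with the lower threshold [SO4^2-] precipitates first: PbSO4.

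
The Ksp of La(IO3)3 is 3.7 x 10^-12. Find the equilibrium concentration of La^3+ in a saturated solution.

La(IO3)3(s) ⇌ La^3+ + 3 IO3^-
Ksp = [La^3+][IO3^-]^3
If s mol/L of La(IO3)3 dissolves, [La^3+] = s and [IO3^-] = 3s.
Ksp = s(3s)^3 = 27s^4
Solving, s = (3.7 x 10^-12/27)^(1/4) = 6.08 × 10^-4 M
[La^3+] = s = 6.1 x 10^-4 M

6.1e-4 M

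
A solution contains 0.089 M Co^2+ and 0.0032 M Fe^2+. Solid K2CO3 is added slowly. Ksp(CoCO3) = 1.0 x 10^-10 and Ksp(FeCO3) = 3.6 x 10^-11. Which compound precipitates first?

Each salt begins to precipitate when Q = Ksp, i.e. when [CO3^2-] reaches its threshold.
For CoCO3: 1.0 x 10^-10 = 0.089 × [CO3^2-]  ⇒  [CO3^2-] = 1.1 × 10^-9 M.
For FeCO3: 3.6 x 10^-11 = 0.0032 × [CO3^2-]  ⇒  [CO3^2-] = 1.1 x 10^-8 M.
The salt with the lower threshold [CO3^2-] precipitates first: CoCO3.

CoCO3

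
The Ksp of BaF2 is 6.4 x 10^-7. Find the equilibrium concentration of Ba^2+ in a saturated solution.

[Ba^2+] = 5.4 x 10^-3 M

BaF2(s) ⇌ Ba^2+(aq) + 2 F^-(aq)
Ksp = [Ba^2+][F^-]^2
With molar solubility s: [Ba^2+] = s, [F^-] = 2s.
So Ksp = s × (2s)^2 = 4s^3
Solving, s = (6.4 x 10^-7/4)^(1/3) = 5.43 × 10^-3 M
[Ba^2+] = s = 5.4 × 10^-3 M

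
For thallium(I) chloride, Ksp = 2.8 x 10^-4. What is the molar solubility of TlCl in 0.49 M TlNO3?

TlCl(s) ⇌ Tl^+(aq) + Cl^-(aq)
Ksp = [Tl^+][Cl^-]
If s mol/L dissolves here, [Tl^+] = 0.49 + s ≈ 0.49, [Cl^-] = s (Ksp is small, so little additional dissolves).
Ksp ≈ 0.49 × s
s = 5.7 × 10^-4 M
Check: s = 5.7 × 10^-4 ≪ 0.49, so the approximation is valid.

s ≈ 5.7 × 10^-4 M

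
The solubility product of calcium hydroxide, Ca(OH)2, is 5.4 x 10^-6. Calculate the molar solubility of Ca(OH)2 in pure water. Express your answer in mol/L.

Ca(OH)2(s) ⇌ Ca^2+(aq) + 2 OH^-(aq)
Ksp = [Ca^2+][OH^-]^2
For each mole of Ca(OH)2 that dissolves: [Ca^2+] = s, [OH^-] = 2s.
Substituting: Ksp = s(2s)^2 = 4s^3
s = (5.4 x 10^-6 / 4)^(1/3) = 1.1 x 10^-2 M

s = 1.1 x 10^-2 M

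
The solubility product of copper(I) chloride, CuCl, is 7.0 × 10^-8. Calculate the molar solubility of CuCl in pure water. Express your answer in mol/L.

s = 2.6e-4 M

CuCl(s) <=> Cu^+(aq) + Cl^-(aq)
Ksp = [Cu^+][Cl^-]
For each mole of CuCl that dissolves: [Cu^+] = s, [Cl^-] = s.
Ksp = s^2
s = √(7.0 × 10^-8) = 2.6 × 10^-4 M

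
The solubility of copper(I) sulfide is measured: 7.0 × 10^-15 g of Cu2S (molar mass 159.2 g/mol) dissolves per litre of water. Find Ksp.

Ksp = 3.4e-49

Molar solubility s = (7.0 × 10^-15 g/L) / (159.2 g/mol) = 4.40 × 10^-17 M.
Cu2S(s) ⇌ 2 Cu^+ + S^2-
With molar solubility s: [Cu^+] = 2s, [S^2-] = s.
Ksp = [Cu^+]^2[S^2-]
Substituting: Ksp = (2s)^2s = 4s^3
With s = 4.40 x 10^-17: Ksp = 3.4 × 10^-49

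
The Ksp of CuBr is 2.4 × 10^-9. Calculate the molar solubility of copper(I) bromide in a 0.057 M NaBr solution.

s = 4.2 × 10^-8 M

CuBr(s) <=> Cu^+ + Br^-
Ksp = [Cu^+][Br^-]
Let s = moles of CuBr that dissolve per litre. [Cu^+] = s, [Br^-] = 0.057 + s ≈ 0.057 (common-ion effect: Br^- is already 0.057 M).
Ksp ≈ s × 0.057
s = 4.2 × 10^-8 M
Check: s = 4.2 × 10^-8 ≪ 0.057, so the approximation is valid.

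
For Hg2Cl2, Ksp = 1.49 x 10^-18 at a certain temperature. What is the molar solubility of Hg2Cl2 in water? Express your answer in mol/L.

7.20 × 10^-7 M

Hg2Cl2(s) ⇌ Hg2^2+(aq) + 2 Cl^-(aq)
Ksp = [Hg2^2+][Cl^-]^2
Let s = molar solubility. Then [Hg2^2+] = s and [Cl^-] = 2s.
Substituting: Ksp = s(2s)^2 = 4s^3
Solving, s = (1.49 x 10^-18/4)^(1/3) = 7.20 × 10^-7 M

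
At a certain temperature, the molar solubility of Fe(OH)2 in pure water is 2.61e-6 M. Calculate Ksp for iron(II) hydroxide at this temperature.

Ksp = 7.11 × 10^-17

Fe(OH)2(s) ⇌ Fe^2+ + 2 OH^-
With molar solubility s: [Fe^2+] = s, [OH^-] = 2s.
Ksp = [Fe^2+][OH^-]^2
So Ksp = s × (2s)^2 = 4s^3
Ksp = 4 × (2.61 × 10^-6)^3 = 7.11 × 10^-17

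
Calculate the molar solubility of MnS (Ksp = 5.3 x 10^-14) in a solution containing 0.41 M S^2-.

MnS(s) ⇌ Mn^2+(aq) + S^2-(aq)
Ksp = [Mn^2+][S^2-]
Let s = moles of MnS that dissolve per litre. [Mn^2+] = s, [S^2-] = 0.41 + s ≈ 0.41 (Ksp is small, so little additional dissolves).
Ksp ≈ s × 0.41
s = 1.3 × 10^-13 M
Check: s = 1.3 × 10^-13 ≪ 0.41, so the approximation is valid.

s ≈ 1.3 × 10^-13 M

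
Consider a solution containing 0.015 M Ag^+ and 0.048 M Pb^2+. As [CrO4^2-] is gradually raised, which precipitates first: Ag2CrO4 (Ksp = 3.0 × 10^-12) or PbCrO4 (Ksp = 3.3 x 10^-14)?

Precipitation of each salt starts when its ion product equals its Ksp.
For Ag2CrO4: 3.0 × 10^-12 = (0.015)^2 × [CrO4^2-]  ⇒  [CrO4^2-] = 1.3 × 10^-8 M.
For PbCrO4: 3.3 x 10^-14 = 0.048 × [CrO4^2-]  ⇒  [CrO4^2-] = 6.9 x 10^-13 M.
The salt with the lower threshold [CrO4^2-] precipitates first: PbCrO4.

PbCrO4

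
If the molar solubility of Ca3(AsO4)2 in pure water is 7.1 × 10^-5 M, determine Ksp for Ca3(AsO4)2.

Ksp = 1.9 x 10^-19

Ca3(AsO4)2(s) ⇌ 3 Ca^2+ + 2 AsO4^3-
If s mol/L of Ca3(AsO4)2 dissolves, [Ca^2+] = 3s and [AsO4^3-] = 2s.
Ksp = [Ca^2+]^3[AsO4^3-]^2
Substituting: Ksp = (3s)^3(2s)^2 = 108s^5
Ksp = 108 × (7.1 × 10^-5)^5 = 1.9 × 10^-19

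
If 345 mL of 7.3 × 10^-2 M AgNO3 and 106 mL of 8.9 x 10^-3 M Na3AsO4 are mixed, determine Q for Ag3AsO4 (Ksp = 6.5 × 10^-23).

Total volume = 345 + 106 = 451 mL.
[Ag^+] = 7.3 × 10^-2 × (345/451) = 5.58 × 10^-2 M
[AsO4^3-] = 8.9 x 10^-3 × (106/451) = 2.09 × 10^-3 M
Ag3AsO4(s) ⇌ 3 Ag^+(aq) + AsO4^3-(aq), so Q = [Ag^+]^3[AsO4^3-]
Q = (5.58 x 10^-2)^3(2.09 x 10^-3) = 3.6 × 10^-7
Q > Ksp, so Ag3AsO4 will precipitate.

Q ≈ 3.6 × 10^-7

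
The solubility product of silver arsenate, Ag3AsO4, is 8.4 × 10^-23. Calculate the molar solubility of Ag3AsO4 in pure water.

s = 1.3 × 10^-6 M

Ag3AsO4(s) <=> 3 Ag^+(aq) + AsO4^3-(aq)
Ksp = [Ag^+]^3[AsO4^3-]
For each mole of Ag3AsO4 that dissolves: [Ag^+] = 3s, [AsO4^3-] = s.
So Ksp = (3s)^3 × s = 27s^4
s = (8.4 × 10^-23 / 27)^(1/4) = 1.3 × 10^-6 M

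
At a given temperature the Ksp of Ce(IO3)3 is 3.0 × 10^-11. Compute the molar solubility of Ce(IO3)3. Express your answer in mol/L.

s = 1.0 x 10^-3 M

Ce(IO3)3(s) <=> Ce^3+ + 3 IO3^-
Ksp = [Ce^3+][IO3^-]^3
With molar solubility s: [Ce^3+] = s, [IO3^-] = 3s.
Substituting: Ksp = s(3s)^3 = 27s^4
s = (3.0 × 10^-11 / 27)^(1/4) = 1.0 × 10^-3 M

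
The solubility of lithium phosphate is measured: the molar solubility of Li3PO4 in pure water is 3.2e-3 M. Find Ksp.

Li3PO4(s) <=> 3 Li^+ + PO4^3-
If s mol/L of Li3PO4 dissolves, [Li^+] = 3s and [PO4^3-] = s.
Ksp = [Li^+]^3[PO4^3-]
Ksp = (3s)^3s = 27s^4
With s = 3.2 x 10^-3: Ksp = 2.8 x 10^-9

Ksp = 2.8e-9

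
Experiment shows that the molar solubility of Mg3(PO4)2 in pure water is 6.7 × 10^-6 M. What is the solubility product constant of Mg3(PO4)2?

Mg3(PO4)2(s) ⇌ 3 Mg^2+ + 2 PO4^3-
For each mole of Mg3(PO4)2 that dissolves: [Mg^2+] = 3s, [PO4^3-] = 2s.
Ksp = [Mg^2+]^3[PO4^3-]^2
Substituting: Ksp = (3s)^3(2s)^2 = 108s^5
With s = 6.7 × 10^-6: Ksp = 1.5 x 10^-24

1.5e-24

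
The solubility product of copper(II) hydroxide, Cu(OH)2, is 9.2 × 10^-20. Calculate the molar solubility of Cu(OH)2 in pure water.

s = 2.8e-7 M

Cu(OH)2(s) ⇌ Cu^2+ + 2 OH^-
Ksp = [Cu^2+][OH^-]^2
For each mole of Cu(OH)2 that dissolves: [Cu^2+] = s, [OH^-] = 2s.
Substituting: Ksp = s(2s)^2 = 4s^3
Solving, s = (9.2 × 10^-20/4)^(1/3) = 2.8 x 10^-7 M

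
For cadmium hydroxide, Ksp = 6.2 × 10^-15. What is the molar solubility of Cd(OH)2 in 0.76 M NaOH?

s = 1.1 x 10^-14 M

Cd(OH)2(s) ⇌ Cd^2+ + 2 OH^-
Ksp = [Cd^2+][OH^-]^2
Let s be the molar solubility in this solution. [Cd^2+] = s, [OH^-] = 0.76 + 2s ≈ 0.76 (Ksp is small, so little additional dissolves).
Ksp ≈ s × (0.76)^2
s = 1.1 × 10^-14 M
Check: 2s = 2.1 × 10^-14 ≪ 0.76, so the approximation is valid.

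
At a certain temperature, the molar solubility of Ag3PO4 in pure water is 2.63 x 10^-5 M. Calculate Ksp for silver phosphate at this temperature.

Ag3PO4(s) ⇌ 3 Ag^+(aq) + PO4^3-(aq)
If s mol/L of Ag3PO4 dissolves, [Ag^+] = 3s and [PO4^3-] = s.
Ksp = [Ag^+]^3[PO4^3-]
Ksp = (3s)^3s = 27s^4
With s = 2.63 × 10^-5: Ksp = 1.29 x 10^-17

Ksp ≈ 1.29 × 10^-17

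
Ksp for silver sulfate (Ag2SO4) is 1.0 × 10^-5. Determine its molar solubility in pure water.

s = 1.4e-2 M

Ag2SO4(s) <=> 2 Ag^+ + SO4^2-
Ksp = [Ag^+]^2[SO4^2-]
For each mole of Ag2SO4 that dissolves: [Ag^+] = 2s, [SO4^2-] = s.
Ksp = (2s)^2s = 4s^3
Solving, s = (1.0 × 10^-5/4)^(1/3) = 1.4 × 10^-2 M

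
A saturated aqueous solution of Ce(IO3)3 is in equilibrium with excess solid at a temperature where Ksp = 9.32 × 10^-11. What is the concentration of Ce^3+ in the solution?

Ce(IO3)3(s) <=> Ce^3+(aq) + 3 IO3^-(aq)
Ksp = [Ce^3+][IO3^-]^3
Let s = molar solubility. Then [Ce^3+] = s and [IO3^-] = 3s.
Substituting: Ksp = s(3s)^3 = 27s^4
s = (9.32 × 10^-11 / 27)^(1/4) = 1.363 × 10^-3 M
[Ce^3+] = s = 1.36 × 10^-3 M

[Ce^3+] = 1.36e-3 M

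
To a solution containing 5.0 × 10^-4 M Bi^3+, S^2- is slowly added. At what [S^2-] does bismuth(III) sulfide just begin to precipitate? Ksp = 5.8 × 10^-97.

1.3e-30 M

Bi2S3(s) ⇌ 2 Bi^3+ + 3 S^2-
Ksp = [Bi^3+]^2[S^2-]^3
Precipitation begins when Q = Ksp. With [Bi^3+] = 5.0 × 10^-4 M:
5.8 × 10^-97 = (5.0 × 10^-4)^2 × [S^2-]^3
[S^2-] = (5.8 × 10^-97 / 2.50 × 10^-7)^(1/3) = 1.3 x 10^-30 M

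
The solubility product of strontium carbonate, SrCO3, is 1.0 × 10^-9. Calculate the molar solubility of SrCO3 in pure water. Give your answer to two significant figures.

SrCO3(s) <=> Sr^2+(aq) + CO3^2-(aq)
Ksp = [Sr^2+][CO3^2-]
For each mole of SrCO3 that dissolves: [Sr^2+] = s, [CO3^2-] = s.
Ksp = s × s = s^2
s = √(1.0 × 10^-9) = 3.2 × 10^-5 M

s ≈ 3.2 x 10^-5 M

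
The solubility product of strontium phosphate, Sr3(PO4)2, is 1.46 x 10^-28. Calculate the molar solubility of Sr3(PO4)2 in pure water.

Sr3(PO4)2(s) ⇌ 3 Sr^2+ + 2 PO4^3-
Ksp = [Sr^2+]^3[PO4^3-]^2
With molar solubility s: [Sr^2+] = 3s, [PO4^3-] = 2s.
Substituting: Ksp = (3s)^3(2s)^2 = 108s^5
s = (1.46 x 10^-28 / 108)^(1/5) = 1.06 × 10^-6 M

s = 1.06 × 10^-6 M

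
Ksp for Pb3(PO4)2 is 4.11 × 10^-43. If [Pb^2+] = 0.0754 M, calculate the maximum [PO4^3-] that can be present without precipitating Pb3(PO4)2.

3.10e-20 M

Pb3(PO4)2(s) ⇌ 3 Pb^2+ + 2 PO4^3-
Ksp = [Pb^2+]^3[PO4^3-]^2
Precipitation begins when Q = Ksp. With [Pb^2+] = 0.0754 M:
4.11 × 10^-43 = (0.0754)^3 × [PO4^3-]^2
[PO4^3-] = (4.11 × 10^-43 / 4.287 × 10^-4)^(1/2) = 3.10 × 10^-20 M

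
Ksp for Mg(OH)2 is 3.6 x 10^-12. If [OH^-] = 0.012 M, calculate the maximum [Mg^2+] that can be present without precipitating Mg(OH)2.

Mg(OH)2(s) ⇌ Mg^2+(aq) + 2 OH^-(aq)
Ksp = [Mg^2+][OH^-]^2
Precipitation begins when Q = Ksp. With [OH^-] = 0.012 M:
3.6 x 10^-12 = (0.012)^2 × [Mg^2+]
[Mg^2+] = (3.6 x 10^-12 / 1.44 × 10^-4) = 2.5 x 10^-8 M

[Mg^2+] = 2.5 × 10^-8 M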